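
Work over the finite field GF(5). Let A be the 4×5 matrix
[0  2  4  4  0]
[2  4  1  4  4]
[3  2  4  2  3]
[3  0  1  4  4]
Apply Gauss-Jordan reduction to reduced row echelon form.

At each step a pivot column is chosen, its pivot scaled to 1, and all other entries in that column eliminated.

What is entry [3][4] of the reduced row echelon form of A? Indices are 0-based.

[1] R0 <-> R1
[1] R0 /= 2  ⇒  (1, 2, 3, 2, 2)
     R2 -= 3·R0  ⇒  (0, 1, 0, 1, 2)
     R3 -= 3·R0  ⇒  (0, 4, 2, 3, 3)
[2] R1 /= 2  ⇒  (0, 1, 2, 2, 0)
     R0 -= 2·R1  ⇒  (1, 0, 4, 3, 2)
     R2 -= 1·R1  ⇒  (0, 0, 3, 4, 2)
     R3 -= 4·R1  ⇒  (0, 0, 4, 0, 3)
[3] R2 /= 3  ⇒  (0, 0, 1, 3, 4)
     R0 -= 4·R2  ⇒  (1, 0, 0, 1, 1)
     R1 -= 2·R2  ⇒  (0, 1, 0, 1, 2)
     R3 -= 4·R2  ⇒  (0, 0, 0, 3, 2)
[4] R3 /= 3  ⇒  (0, 0, 0, 1, 4)
     R0 -= 1·R3  ⇒  (1, 0, 0, 0, 2)
     R1 -= 1·R3  ⇒  (0, 1, 0, 0, 3)
     R2 -= 3·R3  ⇒  (0, 0, 1, 0, 2)

M[3][4] = 4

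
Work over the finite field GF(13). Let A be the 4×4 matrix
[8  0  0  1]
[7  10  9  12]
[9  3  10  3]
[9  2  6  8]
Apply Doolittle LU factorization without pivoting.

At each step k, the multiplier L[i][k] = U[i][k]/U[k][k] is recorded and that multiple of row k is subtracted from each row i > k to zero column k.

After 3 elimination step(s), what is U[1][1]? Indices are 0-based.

U[1][1] = 10

[col 0] pivot 8
  R1 -= 9*R0 → (0, 10, 9, 3)  (L[1][0] := 9)
  R2 -= 6*R0 → (0, 3, 10, 10)  (L[2][0] := 6)
  R3 -= 6*R0 → (0, 2, 6, 2)  (L[3][0] := 6)
[col 1] pivot 10
  R2 -= 12*R1 → (0, 0, 6, 0)  (L[2][1] := 12)
  R3 -= 8*R1 → (0, 0, 12, 4)  (L[3][1] := 8)
[col 2] pivot 6
  R3 -= 2*R2 → (0, 0, 0, 4)  (L[3][2] := 2)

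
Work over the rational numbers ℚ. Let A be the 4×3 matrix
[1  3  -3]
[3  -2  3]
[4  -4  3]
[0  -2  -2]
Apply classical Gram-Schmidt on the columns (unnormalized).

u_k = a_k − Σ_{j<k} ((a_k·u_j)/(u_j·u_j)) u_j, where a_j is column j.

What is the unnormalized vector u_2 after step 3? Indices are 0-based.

Step 1: u_0 = a_0 = (1, 3, 4, 0).
Step 2: u_1 = a_1 − (-19/26)·u_0 = (97/26, 5/26, -14/13, -2).
Step 3: u_2 = a_2 − (9/13)·u_0 − (-256/497)·u_1 = (-880/497, 508/497, -23/71, -1506/497).

u_2 = (-880/497, 508/497, -23/71, -1506/497)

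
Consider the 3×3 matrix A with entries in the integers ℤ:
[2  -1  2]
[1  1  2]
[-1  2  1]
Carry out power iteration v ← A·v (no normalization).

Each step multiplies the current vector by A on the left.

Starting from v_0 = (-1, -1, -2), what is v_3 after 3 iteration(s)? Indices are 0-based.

v_0 = (-1, -1, -2).
v_1 = A·v_0 = (-5, -6, -3).
v_2 = A·v_1 = (-10, -17, -10).
v_3 = A·v_2 = (-23, -47, -34).

v_3 = (-23, -47, -34)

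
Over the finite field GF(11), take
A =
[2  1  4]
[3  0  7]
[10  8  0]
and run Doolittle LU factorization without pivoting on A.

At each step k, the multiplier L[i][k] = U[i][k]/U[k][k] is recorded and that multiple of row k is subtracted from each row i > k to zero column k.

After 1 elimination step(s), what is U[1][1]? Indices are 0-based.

U[1][1] = 4

[col 0] pivot 2
  R1 -= 7*R0 → (0, 4, 1)  (L[1][0] := 7)
  R2 -= 5*R0 → (0, 3, 2)  (L[2][0] := 5)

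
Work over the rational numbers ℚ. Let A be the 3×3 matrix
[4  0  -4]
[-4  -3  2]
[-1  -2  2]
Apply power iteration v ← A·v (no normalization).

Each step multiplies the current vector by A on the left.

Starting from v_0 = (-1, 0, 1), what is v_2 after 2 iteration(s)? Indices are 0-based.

v_0 = (-1, 0, 1).
v_1 = A·v_0 = (-8, 6, 3).
v_2 = A·v_1 = (-44, 20, 2).

v_2 = (-44, 20, 2)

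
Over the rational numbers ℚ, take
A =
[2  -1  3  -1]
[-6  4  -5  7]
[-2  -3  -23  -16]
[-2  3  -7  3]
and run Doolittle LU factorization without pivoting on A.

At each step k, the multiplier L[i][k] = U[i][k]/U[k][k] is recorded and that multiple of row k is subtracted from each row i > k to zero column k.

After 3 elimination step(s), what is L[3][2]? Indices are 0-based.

k=0: U[0][0]=2
  eliminate (1,0): mult=-3, new row 1: (0, 1, 4, 4); set L[1][0]=-3
  eliminate (2,0): mult=-1, new row 2: (0, -4, -20, -17); set L[2][0]=-1
  eliminate (3,0): mult=-1, new row 3: (0, 2, -4, 2); set L[3][0]=-1
k=1: U[1][1]=1
  eliminate (2,1): mult=-4, new row 2: (0, 0, -4, -1); set L[2][1]=-4
  eliminate (3,1): mult=2, new row 3: (0, 0, -12, -6); set L[3][1]=2
k=2: U[2][2]=-4
  eliminate (3,2): mult=3, new row 3: (0, 0, 0, -3); set L[3][2]=3

L[3][2] = 3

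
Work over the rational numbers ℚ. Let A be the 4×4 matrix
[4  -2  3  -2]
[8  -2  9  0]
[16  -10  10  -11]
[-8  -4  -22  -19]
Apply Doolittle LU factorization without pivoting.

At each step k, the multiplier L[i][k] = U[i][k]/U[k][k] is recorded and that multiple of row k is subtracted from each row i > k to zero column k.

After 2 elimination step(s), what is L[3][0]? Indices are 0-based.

L[3][0] = -2

Step 1: pivot at (0,0) is 4.
  row1 ← row1 − (2)·row0  ⇒  L[1][0]=2, U row1=(0, 2, 3, 4)
  row2 ← row2 − (4)·row0  ⇒  L[2][0]=4, U row2=(0, -2, -2, -3)
  row3 ← row3 − (-2)·row0  ⇒  L[3][0]=-2, U row3=(0, -8, -16, -23)
Step 2: pivot at (1,1) is 2.
  row2 ← row2 − (-1)·row1  ⇒  L[2][1]=-1, U row2=(0, 0, 1, 1)
  row3 ← row3 − (-4)·row1  ⇒  L[3][1]=-4, U row3=(0, 0, -4, -7)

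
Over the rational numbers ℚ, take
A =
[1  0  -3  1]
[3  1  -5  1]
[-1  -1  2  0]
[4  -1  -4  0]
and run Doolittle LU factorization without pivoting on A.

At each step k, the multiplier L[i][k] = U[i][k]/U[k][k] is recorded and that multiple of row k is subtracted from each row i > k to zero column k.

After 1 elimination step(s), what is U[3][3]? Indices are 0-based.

[col 0] pivot 1
  R1 -= 3*R0 → (0, 1, 4, -2)  (L[1][0] := 3)
  R2 -= -1*R0 → (0, -1, -1, 1)  (L[2][0] := -1)
  R3 -= 4*R0 → (0, -1, 8, -4)  (L[3][0] := 4)

U[3][3] = -4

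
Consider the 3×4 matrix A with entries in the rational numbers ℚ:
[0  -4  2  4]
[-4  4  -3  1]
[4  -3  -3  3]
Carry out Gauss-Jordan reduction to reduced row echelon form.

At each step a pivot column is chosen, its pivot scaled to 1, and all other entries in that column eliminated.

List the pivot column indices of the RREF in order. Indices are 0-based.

pivot columns: 0, 1, 2

pivot(0,0): swap R0↔R1
pivot(0,0)=-4: scale R0 → (1, -1, 3/4, -1/4)
  clear (2,0): R2 −= (4)R0 → (0, 1, -6, 4)
pivot(1,1)=-4: scale R1 → (0, 1, -1/2, -1)
  clear (0,1): R0 −= (-1)R1 → (1, 0, 1/4, -5/4)
  clear (2,1): R2 −= (1)R1 → (0, 0, -11/2, 5)
pivot(2,2)=-11/2: scale R2 → (0, 0, 1, -10/11)
  clear (0,2): R0 −= (1/4)R2 → (1, 0, 0, -45/44)
  clear (1,2): R1 −= (-1/2)R2 → (0, 1, 0, -16/11)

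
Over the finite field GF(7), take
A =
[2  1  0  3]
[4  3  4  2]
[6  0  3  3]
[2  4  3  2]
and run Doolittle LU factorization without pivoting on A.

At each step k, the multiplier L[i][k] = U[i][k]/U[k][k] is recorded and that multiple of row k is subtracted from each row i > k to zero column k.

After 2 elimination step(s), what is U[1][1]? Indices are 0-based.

Step 1: pivot at (0,0) is 2.
  row1 ← row1 − (2)·row0  ⇒  L[1][0]=2, U row1=(0, 1, 4, 3)
  row2 ← row2 − (3)·row0  ⇒  L[2][0]=3, U row2=(0, 4, 3, 1)
  row3 ← row3 − (1)·row0  ⇒  L[3][0]=1, U row3=(0, 3, 3, 6)
Step 2: pivot at (1,1) is 1.
  row2 ← row2 − (4)·row1  ⇒  L[2][1]=4, U row2=(0, 0, 1, 3)
  row3 ← row3 − (3)·row1  ⇒  L[3][1]=3, U row3=(0, 0, 5, 4)

U[1][1] = 1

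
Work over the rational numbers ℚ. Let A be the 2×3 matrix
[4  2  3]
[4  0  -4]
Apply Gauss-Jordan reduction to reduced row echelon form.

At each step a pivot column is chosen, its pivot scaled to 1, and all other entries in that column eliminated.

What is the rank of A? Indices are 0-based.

rank = 2

pivot(0,0)=4: scale R0 → (1, 1/2, 3/4)
  clear (1,0): R1 −= (4)R0 → (0, -2, -7)
pivot(1,1)=-2: scale R1 → (0, 1, 7/2)
  clear (0,1): R0 −= (1/2)R1 → (1, 0, -1)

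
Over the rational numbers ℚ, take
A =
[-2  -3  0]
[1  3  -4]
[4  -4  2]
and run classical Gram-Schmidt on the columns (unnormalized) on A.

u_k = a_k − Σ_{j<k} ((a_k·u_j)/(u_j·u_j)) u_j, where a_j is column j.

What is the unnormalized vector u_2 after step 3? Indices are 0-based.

Step 1: u_0 = a_0 = (-2, 1, 4).
Step 2: u_1 = a_1 − (-1/3)·u_0 = (-11/3, 10/3, -8/3).
Step 3: u_2 = a_2 − (4/21)·u_0 − (-56/95)·u_1 = (-1184/665, -296/133, -222/665).

u_2 = (-1184/665, -296/133, -222/665)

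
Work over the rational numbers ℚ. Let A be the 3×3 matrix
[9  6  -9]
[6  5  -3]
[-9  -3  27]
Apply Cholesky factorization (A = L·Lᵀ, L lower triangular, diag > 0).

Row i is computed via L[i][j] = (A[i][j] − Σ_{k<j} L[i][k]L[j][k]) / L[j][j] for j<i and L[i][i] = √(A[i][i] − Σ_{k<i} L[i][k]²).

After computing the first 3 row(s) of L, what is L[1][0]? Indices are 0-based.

L[1][0] = 2

Step 1: L[0][0] = √(9) = 3.
  L[1][0] = (6) / L[0][0] = 2.
Step 2: L[1][1] = √(1) = 1.
  L[2][0] = (-9) / L[0][0] = -3.
  L[2][1] = (3) / L[1][1] = 3.
Step 3: L[2][2] = √(9) = 3.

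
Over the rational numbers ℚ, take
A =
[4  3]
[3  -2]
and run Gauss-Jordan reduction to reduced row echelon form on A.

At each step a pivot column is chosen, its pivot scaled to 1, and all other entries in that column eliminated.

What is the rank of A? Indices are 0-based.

rank = 2

pivot(0,0)=4: scale R0 → (1, 3/4)
  clear (1,0): R1 −= (3)R0 → (0, -17/4)
pivot(1,1)=-17/4: scale R1 → (0, 1)
  clear (0,1): R0 −= (3/4)R1 → (1, 0)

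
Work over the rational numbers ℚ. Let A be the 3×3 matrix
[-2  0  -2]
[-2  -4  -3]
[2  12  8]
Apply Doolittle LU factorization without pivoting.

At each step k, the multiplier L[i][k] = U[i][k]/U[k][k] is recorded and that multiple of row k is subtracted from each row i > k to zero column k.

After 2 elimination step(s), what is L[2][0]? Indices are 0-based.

L[2][0] = -1

[col 0] pivot -2
  R1 -= 1*R0 → (0, -4, -1)  (L[1][0] := 1)
  R2 -= -1*R0 → (0, 12, 6)  (L[2][0] := -1)
[col 1] pivot -4
  R2 -= -3*R1 → (0, 0, 3)  (L[2][1] := -3)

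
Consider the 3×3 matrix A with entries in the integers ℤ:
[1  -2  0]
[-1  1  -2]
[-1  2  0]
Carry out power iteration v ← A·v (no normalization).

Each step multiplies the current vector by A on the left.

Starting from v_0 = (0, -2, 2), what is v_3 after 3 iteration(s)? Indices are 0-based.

v_0 = (0, -2, 2).
v_1 = A·v_0 = (4, -6, -4).
v_2 = A·v_1 = (16, -2, -16).
v_3 = A·v_2 = (20, 14, -20).

v_3 = (20, 14, -20)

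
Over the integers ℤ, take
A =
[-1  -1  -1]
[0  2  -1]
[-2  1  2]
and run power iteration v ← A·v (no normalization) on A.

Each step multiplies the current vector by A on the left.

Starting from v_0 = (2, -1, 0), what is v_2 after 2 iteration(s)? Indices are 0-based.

v_0 = (2, -1, 0).
v_1 = A·v_0 = (-1, -2, -5).
v_2 = A·v_1 = (8, 1, -10).

v_2 = (8, 1, -10)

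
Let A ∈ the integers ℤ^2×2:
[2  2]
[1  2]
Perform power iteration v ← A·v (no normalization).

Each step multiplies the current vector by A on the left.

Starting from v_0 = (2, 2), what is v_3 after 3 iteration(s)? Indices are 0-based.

v_3 = (96, 68)

v_0 = (2, 2).
v_1 = A·v_0 = (8, 6).
v_2 = A·v_1 = (28, 20).
v_3 = A·v_2 = (96, 68).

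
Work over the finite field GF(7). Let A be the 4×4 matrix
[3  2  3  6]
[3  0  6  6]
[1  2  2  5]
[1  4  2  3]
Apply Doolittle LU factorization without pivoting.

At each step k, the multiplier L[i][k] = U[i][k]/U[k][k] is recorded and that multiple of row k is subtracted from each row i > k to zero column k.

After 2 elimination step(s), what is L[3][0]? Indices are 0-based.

k=0: U[0][0]=3
  eliminate (1,0): mult=1, new row 1: (0, 5, 3, 0); set L[1][0]=1
  eliminate (2,0): mult=5, new row 2: (0, 6, 1, 3); set L[2][0]=5
  eliminate (3,0): mult=5, new row 3: (0, 1, 1, 1); set L[3][0]=5
k=1: U[1][1]=5
  eliminate (2,1): mult=4, new row 2: (0, 0, 3, 3); set L[2][1]=4
  eliminate (3,1): mult=3, new row 3: (0, 0, 6, 1); set L[3][1]=3

L[3][0] = 5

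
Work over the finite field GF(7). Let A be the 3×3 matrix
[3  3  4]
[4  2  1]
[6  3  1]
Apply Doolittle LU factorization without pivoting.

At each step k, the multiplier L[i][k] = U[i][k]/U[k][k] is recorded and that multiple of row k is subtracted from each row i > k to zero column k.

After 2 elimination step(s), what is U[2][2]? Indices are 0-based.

[col 0] pivot 3
  R1 -= 6*R0 → (0, 5, 5)  (L[1][0] := 6)
  R2 -= 2*R0 → (0, 4, 0)  (L[2][0] := 2)
[col 1] pivot 5
  R2 -= 5*R1 → (0, 0, 3)  (L[2][1] := 5)

U[2][2] = 3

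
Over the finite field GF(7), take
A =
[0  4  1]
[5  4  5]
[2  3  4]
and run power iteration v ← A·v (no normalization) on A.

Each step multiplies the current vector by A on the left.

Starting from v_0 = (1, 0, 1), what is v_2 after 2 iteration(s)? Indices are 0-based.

v_2 = (4, 5, 0)

v_0 = (1, 0, 1).
v_1 = A·v_0 = (1, 3, 6).
v_2 = A·v_1 = (4, 5, 0).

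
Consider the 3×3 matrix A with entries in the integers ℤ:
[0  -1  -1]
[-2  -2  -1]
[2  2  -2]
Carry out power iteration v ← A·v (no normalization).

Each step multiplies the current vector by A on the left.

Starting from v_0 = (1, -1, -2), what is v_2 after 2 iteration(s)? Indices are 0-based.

v_0 = (1, -1, -2).
v_1 = A·v_0 = (3, 2, 4).
v_2 = A·v_1 = (-6, -14, 2).

v_2 = (-6, -14, 2)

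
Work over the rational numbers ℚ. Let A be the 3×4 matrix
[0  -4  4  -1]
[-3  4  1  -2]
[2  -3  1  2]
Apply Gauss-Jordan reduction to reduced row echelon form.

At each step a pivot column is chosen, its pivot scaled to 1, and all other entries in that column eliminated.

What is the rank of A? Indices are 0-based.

rank = 3

step 1: exchange rows 0,1
step 1: normalize row 0 (÷-3) = (1, -4/3, -1/3, 2/3)
  row 2: subtract 2×row0 = (0, -1/3, 5/3, 2/3)
step 2: normalize row 1 (÷-4) = (0, 1, -1, 1/4)
  row 0: subtract -4/3×row1 = (1, 0, -5/3, 1)
  row 2: subtract -1/3×row1 = (0, 0, 4/3, 3/4)
step 3: normalize row 2 (÷4/3) = (0, 0, 1, 9/16)
  row 0: subtract -5/3×row2 = (1, 0, 0, 31/16)
  row 1: subtract -1×row2 = (0, 1, 0, 13/16)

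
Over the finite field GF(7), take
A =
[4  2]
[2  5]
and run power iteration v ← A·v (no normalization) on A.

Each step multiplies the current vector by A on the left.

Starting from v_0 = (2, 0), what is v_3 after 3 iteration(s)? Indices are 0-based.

v_0 = (2, 0).
v_1 = A·v_0 = (1, 4).
v_2 = A·v_1 = (5, 1).
v_3 = A·v_2 = (1, 1).

v_3 = (1, 1)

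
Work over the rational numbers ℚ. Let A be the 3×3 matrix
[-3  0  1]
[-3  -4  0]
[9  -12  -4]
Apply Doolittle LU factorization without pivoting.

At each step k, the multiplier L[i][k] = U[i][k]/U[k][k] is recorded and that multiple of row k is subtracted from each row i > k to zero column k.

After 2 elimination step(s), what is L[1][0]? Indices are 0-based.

L[1][0] = 1

[col 0] pivot -3
  R1 -= 1*R0 → (0, -4, -1)  (L[1][0] := 1)
  R2 -= -3*R0 → (0, -12, -1)  (L[2][0] := -3)
[col 1] pivot -4
  R2 -= 3*R1 → (0, 0, 2)  (L[2][1] := 3)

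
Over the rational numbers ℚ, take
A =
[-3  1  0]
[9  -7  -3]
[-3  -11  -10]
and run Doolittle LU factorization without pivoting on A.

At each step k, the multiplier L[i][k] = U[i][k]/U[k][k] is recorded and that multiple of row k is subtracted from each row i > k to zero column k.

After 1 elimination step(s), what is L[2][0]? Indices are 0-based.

Step 1: pivot at (0,0) is -3.
  row1 ← row1 − (-3)·row0  ⇒  L[1][0]=-3, U row1=(0, -4, -3)
  row2 ← row2 − (1)·row0  ⇒  L[2][0]=1, U row2=(0, -12, -10)

L[2][0] = 1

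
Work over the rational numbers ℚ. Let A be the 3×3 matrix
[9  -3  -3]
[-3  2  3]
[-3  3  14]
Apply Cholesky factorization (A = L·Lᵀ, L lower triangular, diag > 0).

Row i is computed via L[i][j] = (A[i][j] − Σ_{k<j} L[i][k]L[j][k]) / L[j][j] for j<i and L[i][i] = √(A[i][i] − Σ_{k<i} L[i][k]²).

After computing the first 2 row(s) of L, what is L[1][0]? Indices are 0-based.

Step 1: L[0][0] = √(9) = 3.
  L[1][0] = (-3) / L[0][0] = -1.
Step 2: L[1][1] = √(1) = 1.

L[1][0] = -1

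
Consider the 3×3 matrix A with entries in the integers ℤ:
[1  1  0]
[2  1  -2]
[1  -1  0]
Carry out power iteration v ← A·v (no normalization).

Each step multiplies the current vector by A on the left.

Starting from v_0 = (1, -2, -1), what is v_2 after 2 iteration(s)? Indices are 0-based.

v_0 = (1, -2, -1).
v_1 = A·v_0 = (-1, 2, 3).
v_2 = A·v_1 = (1, -6, -3).

v_2 = (1, -6, -3)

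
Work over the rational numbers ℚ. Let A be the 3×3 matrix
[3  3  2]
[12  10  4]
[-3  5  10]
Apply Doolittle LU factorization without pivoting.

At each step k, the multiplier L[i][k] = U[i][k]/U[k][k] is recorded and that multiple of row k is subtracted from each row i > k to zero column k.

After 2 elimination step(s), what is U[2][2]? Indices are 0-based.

Step 1: pivot at (0,0) is 3.
  row1 ← row1 − (4)·row0  ⇒  L[1][0]=4, U row1=(0, -2, -4)
  row2 ← row2 − (-1)·row0  ⇒  L[2][0]=-1, U row2=(0, 8, 12)
Step 2: pivot at (1,1) is -2.
  row2 ← row2 − (-4)·row1  ⇒  L[2][1]=-4, U row2=(0, 0, -4)

U[2][2] = -4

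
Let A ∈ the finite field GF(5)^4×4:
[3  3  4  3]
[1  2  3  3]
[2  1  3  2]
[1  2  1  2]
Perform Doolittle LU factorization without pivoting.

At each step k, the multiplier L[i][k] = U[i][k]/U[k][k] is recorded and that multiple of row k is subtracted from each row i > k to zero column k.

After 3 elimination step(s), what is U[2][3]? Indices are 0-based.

U[2][3] = 2

[col 0] pivot 3
  R1 -= 2*R0 → (0, 1, 0, 2)  (L[1][0] := 2)
  R2 -= 4*R0 → (0, 4, 2, 0)  (L[2][0] := 4)
  R3 -= 2*R0 → (0, 1, 3, 1)  (L[3][0] := 2)
[col 1] pivot 1
  R2 -= 4*R1 → (0, 0, 2, 2)  (L[2][1] := 4)
  R3 -= 1*R1 → (0, 0, 3, 4)  (L[3][1] := 1)
[col 2] pivot 2
  R3 -= 4*R2 → (0, 0, 0, 1)  (L[3][2] := 4)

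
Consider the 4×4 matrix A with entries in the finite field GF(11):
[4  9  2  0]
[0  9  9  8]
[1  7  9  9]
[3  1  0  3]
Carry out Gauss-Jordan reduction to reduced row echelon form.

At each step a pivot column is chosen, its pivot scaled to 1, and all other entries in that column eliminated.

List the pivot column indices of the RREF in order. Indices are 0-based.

[1] R0 /= 4  ⇒  (1, 5, 6, 0)
     R2 -= 1·R0  ⇒  (0, 2, 3, 9)
     R3 -= 3·R0  ⇒  (0, 8, 4, 3)
[2] R1 /= 9  ⇒  (0, 1, 1, 7)
     R0 -= 5·R1  ⇒  (1, 0, 1, 9)
     R2 -= 2·R1  ⇒  (0, 0, 1, 6)
     R3 -= 8·R1  ⇒  (0, 0, 7, 2)
[3] R2 /= 1  ⇒  (0, 0, 1, 6)
     R0 -= 1·R2  ⇒  (1, 0, 0, 3)
     R1 -= 1·R2  ⇒  (0, 1, 0, 1)
     R3 -= 7·R2  ⇒  (0, 0, 0, 4)
[4] R3 /= 4  ⇒  (0, 0, 0, 1)
     R0 -= 3·R3  ⇒  (1, 0, 0, 0)
     R1 -= 1·R3  ⇒  (0, 1, 0, 0)
     R2 -= 6·R3  ⇒  (0, 0, 1, 0)

pivot columns: 0, 1, 2, 3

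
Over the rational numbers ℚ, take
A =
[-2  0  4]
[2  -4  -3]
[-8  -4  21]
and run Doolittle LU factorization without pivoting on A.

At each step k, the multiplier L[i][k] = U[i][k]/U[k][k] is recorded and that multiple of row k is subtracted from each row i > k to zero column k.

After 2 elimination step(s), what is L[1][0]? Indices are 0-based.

k=0: U[0][0]=-2
  eliminate (1,0): mult=-1, new row 1: (0, -4, 1); set L[1][0]=-1
  eliminate (2,0): mult=4, new row 2: (0, -4, 5); set L[2][0]=4
k=1: U[1][1]=-4
  eliminate (2,1): mult=1, new row 2: (0, 0, 4); set L[2][1]=1

L[1][0] = -1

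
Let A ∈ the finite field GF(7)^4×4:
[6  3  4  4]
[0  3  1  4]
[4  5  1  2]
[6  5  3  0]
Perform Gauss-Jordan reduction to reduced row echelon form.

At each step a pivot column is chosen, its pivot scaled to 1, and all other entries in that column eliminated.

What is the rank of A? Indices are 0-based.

rank = 4

[1] R0 /= 6  ⇒  (1, 4, 3, 3)
     R2 -= 4·R0  ⇒  (0, 3, 3, 4)
     R3 -= 6·R0  ⇒  (0, 2, 6, 3)
[2] R1 /= 3  ⇒  (0, 1, 5, 6)
     R0 -= 4·R1  ⇒  (1, 0, 4, 0)
     R2 -= 3·R1  ⇒  (0, 0, 2, 0)
     R3 -= 2·R1  ⇒  (0, 0, 3, 5)
[3] R2 /= 2  ⇒  (0, 0, 1, 0)
     R0 -= 4·R2  ⇒  (1, 0, 0, 0)
     R1 -= 5·R2  ⇒  (0, 1, 0, 6)
     R3 -= 3·R2  ⇒  (0, 0, 0, 5)
[4] R3 /= 5  ⇒  (0, 0, 0, 1)
     R1 -= 6·R3  ⇒  (0, 1, 0, 0)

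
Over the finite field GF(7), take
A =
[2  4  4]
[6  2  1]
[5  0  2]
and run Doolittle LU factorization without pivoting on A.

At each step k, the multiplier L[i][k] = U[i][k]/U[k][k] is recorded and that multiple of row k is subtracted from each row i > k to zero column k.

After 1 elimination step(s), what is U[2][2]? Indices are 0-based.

k=0: U[0][0]=2
  eliminate (1,0): mult=3, new row 1: (0, 4, 3); set L[1][0]=3
  eliminate (2,0): mult=6, new row 2: (0, 4, 6); set L[2][0]=6

U[2][2] = 6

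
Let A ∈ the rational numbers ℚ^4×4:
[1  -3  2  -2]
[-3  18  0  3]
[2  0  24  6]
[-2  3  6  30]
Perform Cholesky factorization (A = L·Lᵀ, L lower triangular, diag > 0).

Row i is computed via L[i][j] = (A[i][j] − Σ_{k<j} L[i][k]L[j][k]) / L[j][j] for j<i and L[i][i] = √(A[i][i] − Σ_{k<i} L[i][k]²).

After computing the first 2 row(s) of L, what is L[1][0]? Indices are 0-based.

L[1][0] = -3

Step 1: L[0][0] = √(1) = 1.
  L[1][0] = (-3) / L[0][0] = -3.
Step 2: L[1][1] = √(9) = 3.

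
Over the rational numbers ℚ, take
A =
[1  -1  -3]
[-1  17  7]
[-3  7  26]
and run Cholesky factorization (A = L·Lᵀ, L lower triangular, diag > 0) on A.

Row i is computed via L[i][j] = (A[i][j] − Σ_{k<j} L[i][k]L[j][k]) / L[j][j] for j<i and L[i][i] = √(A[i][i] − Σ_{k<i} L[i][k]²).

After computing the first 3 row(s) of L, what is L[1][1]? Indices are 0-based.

L[1][1] = 4

Step 1: L[0][0] = √(1) = 1.
  L[1][0] = (-1) / L[0][0] = -1.
Step 2: L[1][1] = √(16) = 4.
  L[2][0] = (-3) / L[0][0] = -3.
  L[2][1] = (4) / L[1][1] = 1.
Step 3: L[2][2] = √(16) = 4.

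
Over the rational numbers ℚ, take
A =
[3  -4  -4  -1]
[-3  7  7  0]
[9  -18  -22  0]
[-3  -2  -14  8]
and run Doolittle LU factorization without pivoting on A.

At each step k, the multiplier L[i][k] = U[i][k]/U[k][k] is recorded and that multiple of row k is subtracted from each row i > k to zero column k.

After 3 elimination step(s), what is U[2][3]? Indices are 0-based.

k=0: U[0][0]=3
  eliminate (1,0): mult=-1, new row 1: (0, 3, 3, -1); set L[1][0]=-1
  eliminate (2,0): mult=3, new row 2: (0, -6, -10, 3); set L[2][0]=3
  eliminate (3,0): mult=-1, new row 3: (0, -6, -18, 7); set L[3][0]=-1
k=1: U[1][1]=3
  eliminate (2,1): mult=-2, new row 2: (0, 0, -4, 1); set L[2][1]=-2
  eliminate (3,1): mult=-2, new row 3: (0, 0, -12, 5); set L[3][1]=-2
k=2: U[2][2]=-4
  eliminate (3,2): mult=3, new row 3: (0, 0, 0, 2); set L[3][2]=3

U[2][3] = 1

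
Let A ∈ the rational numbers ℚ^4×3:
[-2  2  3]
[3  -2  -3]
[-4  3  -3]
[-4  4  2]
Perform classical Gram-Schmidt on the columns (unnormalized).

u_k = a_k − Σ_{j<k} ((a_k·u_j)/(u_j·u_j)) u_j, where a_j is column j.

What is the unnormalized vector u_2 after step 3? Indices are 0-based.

Step 1: u_0 = a_0 = (-2, 3, -4, -4).
Step 2: u_1 = a_1 − (-38/45)·u_0 = (14/45, 8/15, -17/45, 28/45).
Step 3: u_2 = a_2 − (-11/45)·u_0 − (77/41)·u_1 = (79/41, -134/41, -134/41, -6/41).

u_2 = (79/41, -134/41, -134/41, -6/41)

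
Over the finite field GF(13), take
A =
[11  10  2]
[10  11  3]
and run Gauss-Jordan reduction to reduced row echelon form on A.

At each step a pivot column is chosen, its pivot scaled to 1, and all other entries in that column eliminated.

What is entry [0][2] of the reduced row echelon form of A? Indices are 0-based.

[1] R0 /= 11  ⇒  (1, 8, 12)
     R1 -= 10·R0  ⇒  (0, 9, 0)
[2] R1 /= 9  ⇒  (0, 1, 0)
     R0 -= 8·R1  ⇒  (1, 0, 12)

M[0][2] = 12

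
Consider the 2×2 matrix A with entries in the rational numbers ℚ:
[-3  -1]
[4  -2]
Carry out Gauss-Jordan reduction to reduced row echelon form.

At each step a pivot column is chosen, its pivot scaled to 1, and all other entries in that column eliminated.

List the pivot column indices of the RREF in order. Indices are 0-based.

pivot columns: 0, 1

step 1: normalize row 0 (÷-3) = (1, 1/3)
  row 1: subtract 4×row0 = (0, -10/3)
step 2: normalize row 1 (÷-10/3) = (0, 1)
  row 0: subtract 1/3×row1 = (1, 0)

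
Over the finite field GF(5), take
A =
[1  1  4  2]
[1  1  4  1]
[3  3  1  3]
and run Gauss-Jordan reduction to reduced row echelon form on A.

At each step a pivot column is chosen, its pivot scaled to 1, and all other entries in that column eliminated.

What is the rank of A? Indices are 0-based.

rank = 3

step 1: normalize row 0 (÷1) = (1, 1, 4, 2)
  row 1: subtract 1×row0 = (0, 0, 0, 4)
  row 2: subtract 3×row0 = (0, 0, 4, 2)
skip col 1 (zero from row 1)
step 2: exchange rows 1,2
step 2: normalize row 1 (÷4) = (0, 0, 1, 3)
  row 0: subtract 4×row1 = (1, 1, 0, 0)
step 3: normalize row 2 (÷4) = (0, 0, 0, 1)
  row 1: subtract 3×row2 = (0, 0, 1, 0)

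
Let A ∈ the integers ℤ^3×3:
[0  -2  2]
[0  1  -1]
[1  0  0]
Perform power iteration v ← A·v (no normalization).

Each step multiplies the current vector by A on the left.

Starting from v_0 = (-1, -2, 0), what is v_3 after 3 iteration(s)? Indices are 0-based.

v_3 = (10, -5, 2)

v_0 = (-1, -2, 0).
v_1 = A·v_0 = (4, -2, -1).
v_2 = A·v_1 = (2, -1, 4).
v_3 = A·v_2 = (10, -5, 2).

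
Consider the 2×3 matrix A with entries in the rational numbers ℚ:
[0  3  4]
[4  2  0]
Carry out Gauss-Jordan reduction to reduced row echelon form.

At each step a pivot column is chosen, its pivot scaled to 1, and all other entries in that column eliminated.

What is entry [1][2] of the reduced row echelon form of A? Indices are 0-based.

step 1: exchange rows 0,1
step 1: normalize row 0 (÷4) = (1, 1/2, 0)
step 2: normalize row 1 (÷3) = (0, 1, 4/3)
  row 0: subtract 1/2×row1 = (1, 0, -2/3)

M[1][2] = 4/3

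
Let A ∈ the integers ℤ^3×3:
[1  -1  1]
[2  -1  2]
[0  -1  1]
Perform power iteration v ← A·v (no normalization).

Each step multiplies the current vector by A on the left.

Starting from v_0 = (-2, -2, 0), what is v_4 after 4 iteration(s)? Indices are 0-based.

v_4 = (-10, -10, -12)

v_0 = (-2, -2, 0).
v_1 = A·v_0 = (0, -2, 2).
v_2 = A·v_1 = (4, 6, 4).
v_3 = A·v_2 = (2, 10, -2).
v_4 = A·v_3 = (-10, -10, -12).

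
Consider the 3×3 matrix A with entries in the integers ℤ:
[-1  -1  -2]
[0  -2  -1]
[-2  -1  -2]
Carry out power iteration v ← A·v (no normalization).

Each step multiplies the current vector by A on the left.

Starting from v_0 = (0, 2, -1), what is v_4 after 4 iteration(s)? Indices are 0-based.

v_0 = (0, 2, -1).
v_1 = A·v_0 = (0, -3, 0).
v_2 = A·v_1 = (3, 6, 3).
v_3 = A·v_2 = (-15, -15, -18).
v_4 = A·v_3 = (66, 48, 81).

v_4 = (66, 48, 81)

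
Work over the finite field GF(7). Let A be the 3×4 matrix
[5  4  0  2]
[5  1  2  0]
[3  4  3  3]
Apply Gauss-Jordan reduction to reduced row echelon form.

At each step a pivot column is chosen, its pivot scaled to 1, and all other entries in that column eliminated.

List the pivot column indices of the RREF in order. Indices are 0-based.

pivot columns: 0, 1, 2

step 1: normalize row 0 (÷5) = (1, 5, 0, 6)
  row 1: subtract 5×row0 = (0, 4, 2, 5)
  row 2: subtract 3×row0 = (0, 3, 3, 6)
step 2: normalize row 1 (÷4) = (0, 1, 4, 3)
  row 0: subtract 5×row1 = (1, 0, 1, 5)
  row 2: subtract 3×row1 = (0, 0, 5, 4)
step 3: normalize row 2 (÷5) = (0, 0, 1, 5)
  row 0: subtract 1×row2 = (1, 0, 0, 0)
  row 1: subtract 4×row2 = (0, 1, 0, 4)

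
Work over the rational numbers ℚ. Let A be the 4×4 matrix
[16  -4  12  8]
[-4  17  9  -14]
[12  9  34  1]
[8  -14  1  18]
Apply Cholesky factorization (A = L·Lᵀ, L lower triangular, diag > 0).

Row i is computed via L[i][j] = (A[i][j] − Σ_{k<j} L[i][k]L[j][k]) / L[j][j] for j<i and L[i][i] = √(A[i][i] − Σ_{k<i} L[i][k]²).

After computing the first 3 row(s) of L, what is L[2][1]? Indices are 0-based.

L[2][1] = 3

Step 1: L[0][0] = √(16) = 4.
  L[1][0] = (-4) / L[0][0] = -1.
Step 2: L[1][1] = √(16) = 4.
  L[2][0] = (12) / L[0][0] = 3.
  L[2][1] = (12) / L[1][1] = 3.
Step 3: L[2][2] = √(16) = 4.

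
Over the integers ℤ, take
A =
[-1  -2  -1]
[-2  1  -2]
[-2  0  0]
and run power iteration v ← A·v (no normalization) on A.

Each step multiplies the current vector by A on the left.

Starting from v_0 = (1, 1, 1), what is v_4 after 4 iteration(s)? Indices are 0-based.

v_0 = (1, 1, 1).
v_1 = A·v_0 = (-4, -3, -2).
v_2 = A·v_1 = (12, 9, 8).
v_3 = A·v_2 = (-38, -31, -24).
v_4 = A·v_3 = (124, 93, 76).

v_4 = (124, 93, 76)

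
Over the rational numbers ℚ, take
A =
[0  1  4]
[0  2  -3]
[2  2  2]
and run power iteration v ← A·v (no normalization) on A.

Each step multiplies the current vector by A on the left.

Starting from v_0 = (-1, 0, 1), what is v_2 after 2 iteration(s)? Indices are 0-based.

v_2 = (-3, -6, 2)

v_0 = (-1, 0, 1).
v_1 = A·v_0 = (4, -3, 0).
v_2 = A·v_1 = (-3, -6, 2).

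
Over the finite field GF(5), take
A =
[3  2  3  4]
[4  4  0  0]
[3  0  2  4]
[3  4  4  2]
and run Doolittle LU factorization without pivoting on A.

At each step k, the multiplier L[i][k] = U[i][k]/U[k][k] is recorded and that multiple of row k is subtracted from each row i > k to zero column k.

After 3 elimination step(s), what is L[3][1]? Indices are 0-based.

k=0: U[0][0]=3
  eliminate (1,0): mult=3, new row 1: (0, 3, 1, 3); set L[1][0]=3
  eliminate (2,0): mult=1, new row 2: (0, 3, 4, 0); set L[2][0]=1
  eliminate (3,0): mult=1, new row 3: (0, 2, 1, 3); set L[3][0]=1
k=1: U[1][1]=3
  eliminate (2,1): mult=1, new row 2: (0, 0, 3, 2); set L[2][1]=1
  eliminate (3,1): mult=4, new row 3: (0, 0, 2, 1); set L[3][1]=4
k=2: U[2][2]=3
  eliminate (3,2): mult=4, new row 3: (0, 0, 0, 3); set L[3][2]=4

L[3][1] = 4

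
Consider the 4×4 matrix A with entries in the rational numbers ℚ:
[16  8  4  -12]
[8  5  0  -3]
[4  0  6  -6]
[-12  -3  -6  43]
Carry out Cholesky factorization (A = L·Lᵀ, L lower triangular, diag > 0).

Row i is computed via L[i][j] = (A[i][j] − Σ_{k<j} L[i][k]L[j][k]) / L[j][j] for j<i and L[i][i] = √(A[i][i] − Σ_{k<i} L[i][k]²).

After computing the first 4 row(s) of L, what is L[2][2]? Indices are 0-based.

Step 1: L[0][0] = √(16) = 4.
  L[1][0] = (8) / L[0][0] = 2.
Step 2: L[1][1] = √(1) = 1.
  L[2][0] = (4) / L[0][0] = 1.
  L[2][1] = (-2) / L[1][1] = -2.
Step 3: L[2][2] = √(1) = 1.
  L[3][0] = (-12) / L[0][0] = -3.
  L[3][1] = (3) / L[1][1] = 3.
  L[3][2] = (3) / L[2][2] = 3.
Step 4: L[3][3] = √(16) = 4.

L[2][2] = 1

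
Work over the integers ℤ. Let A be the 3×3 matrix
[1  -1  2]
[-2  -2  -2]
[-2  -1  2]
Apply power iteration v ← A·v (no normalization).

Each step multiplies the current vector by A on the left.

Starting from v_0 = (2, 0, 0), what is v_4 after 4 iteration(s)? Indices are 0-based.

v_4 = (-74, 116, 16)

v_0 = (2, 0, 0).
v_1 = A·v_0 = (2, -4, -4).
v_2 = A·v_1 = (-2, 12, -8).
v_3 = A·v_2 = (-30, -4, -24).
v_4 = A·v_3 = (-74, 116, 16).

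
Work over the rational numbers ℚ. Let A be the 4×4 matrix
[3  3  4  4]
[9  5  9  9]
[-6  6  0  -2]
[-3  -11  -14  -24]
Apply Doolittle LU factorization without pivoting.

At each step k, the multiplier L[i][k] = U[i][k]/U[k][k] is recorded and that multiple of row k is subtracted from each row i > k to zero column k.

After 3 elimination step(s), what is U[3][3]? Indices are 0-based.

Step 1: pivot at (0,0) is 3.
  row1 ← row1 − (3)·row0  ⇒  L[1][0]=3, U row1=(0, -4, -3, -3)
  row2 ← row2 − (-2)·row0  ⇒  L[2][0]=-2, U row2=(0, 12, 8, 6)
  row3 ← row3 − (-1)·row0  ⇒  L[3][0]=-1, U row3=(0, -8, -10, -20)
Step 2: pivot at (1,1) is -4.
  row2 ← row2 − (-3)·row1  ⇒  L[2][1]=-3, U row2=(0, 0, -1, -3)
  row3 ← row3 − (2)·row1  ⇒  L[3][1]=2, U row3=(0, 0, -4, -14)
Step 3: pivot at (2,2) is -1.
  row3 ← row3 − (4)·row2  ⇒  L[3][2]=4, U row3=(0, 0, 0, -2)

U[3][3] = -2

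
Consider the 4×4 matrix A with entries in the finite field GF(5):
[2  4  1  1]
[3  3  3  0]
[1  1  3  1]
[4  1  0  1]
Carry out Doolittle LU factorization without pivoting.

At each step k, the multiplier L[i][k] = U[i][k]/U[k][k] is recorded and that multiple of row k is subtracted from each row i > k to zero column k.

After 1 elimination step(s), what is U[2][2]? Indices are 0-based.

Step 1: pivot at (0,0) is 2.
  row1 ← row1 − (4)·row0  ⇒  L[1][0]=4, U row1=(0, 2, 4, 1)
  row2 ← row2 − (3)·row0  ⇒  L[2][0]=3, U row2=(0, 4, 0, 3)
  row3 ← row3 − (2)·row0  ⇒  L[3][0]=2, U row3=(0, 3, 3, 4)

U[2][2] = 0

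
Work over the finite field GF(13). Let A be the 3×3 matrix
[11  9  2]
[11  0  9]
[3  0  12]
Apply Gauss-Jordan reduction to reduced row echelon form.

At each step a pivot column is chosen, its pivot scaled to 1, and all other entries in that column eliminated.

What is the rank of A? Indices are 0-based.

pivot(0,0)=11: scale R0 → (1, 2, 12)
  clear (1,0): R1 −= (11)R0 → (0, 4, 7)
  clear (2,0): R2 −= (3)R0 → (0, 7, 2)
pivot(1,1)=4: scale R1 → (0, 1, 5)
  clear (0,1): R0 −= (2)R1 → (1, 0, 2)
  clear (2,1): R2 −= (7)R1 → (0, 0, 6)
pivot(2,2)=6: scale R2 → (0, 0, 1)
  clear (0,2): R0 −= (2)R2 → (1, 0, 0)
  clear (1,2): R1 −= (5)R2 → (0, 1, 0)

rank = 3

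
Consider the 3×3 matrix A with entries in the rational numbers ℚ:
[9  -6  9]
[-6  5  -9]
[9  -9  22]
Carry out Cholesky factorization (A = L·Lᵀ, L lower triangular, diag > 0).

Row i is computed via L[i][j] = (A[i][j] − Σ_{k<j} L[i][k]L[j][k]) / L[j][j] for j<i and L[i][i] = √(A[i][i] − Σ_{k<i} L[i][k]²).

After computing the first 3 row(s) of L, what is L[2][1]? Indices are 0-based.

Step 1: L[0][0] = √(9) = 3.
  L[1][0] = (-6) / L[0][0] = -2.
Step 2: L[1][1] = √(1) = 1.
  L[2][0] = (9) / L[0][0] = 3.
  L[2][1] = (-3) / L[1][1] = -3.
Step 3: L[2][2] = √(4) = 2.

L[2][1] = -3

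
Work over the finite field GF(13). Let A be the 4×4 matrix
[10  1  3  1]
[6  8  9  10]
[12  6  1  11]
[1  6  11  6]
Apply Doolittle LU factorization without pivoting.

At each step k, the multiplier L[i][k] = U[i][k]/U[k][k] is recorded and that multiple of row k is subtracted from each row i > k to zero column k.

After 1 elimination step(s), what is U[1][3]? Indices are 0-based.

Step 1: pivot at (0,0) is 10.
  row1 ← row1 − (11)·row0  ⇒  L[1][0]=11, U row1=(0, 10, 2, 12)
  row2 ← row2 − (9)·row0  ⇒  L[2][0]=9, U row2=(0, 10, 0, 2)
  row3 ← row3 − (4)·row0  ⇒  L[3][0]=4, U row3=(0, 2, 12, 2)

U[1][3] = 12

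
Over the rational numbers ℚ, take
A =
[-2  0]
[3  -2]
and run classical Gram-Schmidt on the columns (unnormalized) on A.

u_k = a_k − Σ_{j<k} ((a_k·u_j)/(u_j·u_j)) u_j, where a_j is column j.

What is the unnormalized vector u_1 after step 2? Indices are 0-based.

u_1 = (-12/13, -8/13)

Step 1: u_0 = a_0 = (-2, 3).
Step 2: u_1 = a_1 − (-6/13)·u_0 = (-12/13, -8/13).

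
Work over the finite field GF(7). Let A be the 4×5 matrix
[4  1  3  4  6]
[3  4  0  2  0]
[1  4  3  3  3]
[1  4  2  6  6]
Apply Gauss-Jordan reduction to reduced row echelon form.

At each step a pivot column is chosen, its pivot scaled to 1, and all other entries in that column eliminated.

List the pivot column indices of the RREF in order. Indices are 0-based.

pivot(0,0)=4: scale R0 → (1, 2, 6, 1, 5)
  clear (1,0): R1 −= (3)R0 → (0, 5, 3, 6, 6)
  clear (2,0): R2 −= (1)R0 → (0, 2, 4, 2, 5)
  clear (3,0): R3 −= (1)R0 → (0, 2, 3, 5, 1)
pivot(1,1)=5: scale R1 → (0, 1, 2, 4, 4)
  clear (0,1): R0 −= (2)R1 → (1, 0, 2, 0, 4)
  clear (2,1): R2 −= (2)R1 → (0, 0, 0, 1, 4)
  clear (3,1): R3 −= (2)R1 → (0, 0, 6, 4, 0)
pivot(2,2): swap R2↔R3
pivot(2,2)=6: scale R2 → (0, 0, 1, 3, 0)
  clear (0,2): R0 −= (2)R2 → (1, 0, 0, 1, 4)
  clear (1,2): R1 −= (2)R2 → (0, 1, 0, 5, 4)
pivot(3,3)=1: scale R3 → (0, 0, 0, 1, 4)
  clear (0,3): R0 −= (1)R3 → (1, 0, 0, 0, 0)
  clear (1,3): R1 −= (5)R3 → (0, 1, 0, 0, 5)
  clear (2,3): R2 −= (3)R3 → (0, 0, 1, 0, 2)

pivot columns: 0, 1, 2, 3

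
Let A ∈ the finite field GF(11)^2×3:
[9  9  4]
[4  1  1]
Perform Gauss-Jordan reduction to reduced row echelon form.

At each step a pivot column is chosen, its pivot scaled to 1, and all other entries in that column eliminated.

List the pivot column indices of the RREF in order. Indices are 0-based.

pivot columns: 0, 1

pivot(0,0)=9: scale R0 → (1, 1, 9)
  clear (1,0): R1 −= (4)R0 → (0, 8, 9)
pivot(1,1)=8: scale R1 → (0, 1, 8)
  clear (0,1): R0 −= (1)R1 → (1, 0, 1)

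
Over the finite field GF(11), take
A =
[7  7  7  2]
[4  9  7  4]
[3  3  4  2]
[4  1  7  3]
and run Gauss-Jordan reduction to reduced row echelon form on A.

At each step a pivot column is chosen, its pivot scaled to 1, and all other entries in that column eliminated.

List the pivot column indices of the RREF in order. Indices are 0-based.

pivot columns: 0, 1, 2, 3

step 1: normalize row 0 (÷7) = (1, 1, 1, 5)
  row 1: subtract 4×row0 = (0, 5, 3, 6)
  row 2: subtract 3×row0 = (0, 0, 1, 9)
  row 3: subtract 4×row0 = (0, 8, 3, 5)
step 2: normalize row 1 (÷5) = (0, 1, 5, 10)
  row 0: subtract 1×row1 = (1, 0, 7, 6)
  row 3: subtract 8×row1 = (0, 0, 7, 2)
step 3: normalize row 2 (÷1) = (0, 0, 1, 9)
  row 0: subtract 7×row2 = (1, 0, 0, 9)
  row 1: subtract 5×row2 = (0, 1, 0, 9)
  row 3: subtract 7×row2 = (0, 0, 0, 5)
step 4: normalize row 3 (÷5) = (0, 0, 0, 1)
  row 0: subtract 9×row3 = (1, 0, 0, 0)
  row 1: subtract 9×row3 = (0, 1, 0, 0)
  row 2: subtract 9×row3 = (0, 0, 1, 0)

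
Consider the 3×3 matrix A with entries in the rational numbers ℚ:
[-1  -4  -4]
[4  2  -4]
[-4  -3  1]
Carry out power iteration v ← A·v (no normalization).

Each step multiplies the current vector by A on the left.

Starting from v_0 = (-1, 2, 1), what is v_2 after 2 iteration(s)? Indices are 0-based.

v_2 = (31, -48, 55)

v_0 = (-1, 2, 1).
v_1 = A·v_0 = (-11, -4, -1).
v_2 = A·v_1 = (31, -48, 55).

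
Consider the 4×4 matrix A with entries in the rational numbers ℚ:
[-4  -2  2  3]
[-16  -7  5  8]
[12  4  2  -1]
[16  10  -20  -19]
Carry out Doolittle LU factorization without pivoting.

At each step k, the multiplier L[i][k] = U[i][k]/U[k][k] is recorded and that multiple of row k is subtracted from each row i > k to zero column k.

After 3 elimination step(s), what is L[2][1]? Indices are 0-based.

Step 1: pivot at (0,0) is -4.
  row1 ← row1 − (4)·row0  ⇒  L[1][0]=4, U row1=(0, 1, -3, -4)
  row2 ← row2 − (-3)·row0  ⇒  L[2][0]=-3, U row2=(0, -2, 8, 8)
  row3 ← row3 − (-4)·row0  ⇒  L[3][0]=-4, U row3=(0, 2, -12, -7)
Step 2: pivot at (1,1) is 1.
  row2 ← row2 − (-2)·row1  ⇒  L[2][1]=-2, U row2=(0, 0, 2, 0)
  row3 ← row3 − (2)·row1  ⇒  L[3][1]=2, U row3=(0, 0, -6, 1)
Step 3: pivot at (2,2) is 2.
  row3 ← row3 − (-3)·row2  ⇒  L[3][2]=-3, U row3=(0, 0, 0, 1)

L[2][1] = -2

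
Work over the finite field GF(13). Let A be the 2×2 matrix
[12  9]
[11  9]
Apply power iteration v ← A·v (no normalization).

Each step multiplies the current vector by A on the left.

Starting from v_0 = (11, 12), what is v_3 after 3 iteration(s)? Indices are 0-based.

v_0 = (11, 12).
v_1 = A·v_0 = (6, 8).
v_2 = A·v_1 = (1, 8).
v_3 = A·v_2 = (6, 5).

v_3 = (6, 5)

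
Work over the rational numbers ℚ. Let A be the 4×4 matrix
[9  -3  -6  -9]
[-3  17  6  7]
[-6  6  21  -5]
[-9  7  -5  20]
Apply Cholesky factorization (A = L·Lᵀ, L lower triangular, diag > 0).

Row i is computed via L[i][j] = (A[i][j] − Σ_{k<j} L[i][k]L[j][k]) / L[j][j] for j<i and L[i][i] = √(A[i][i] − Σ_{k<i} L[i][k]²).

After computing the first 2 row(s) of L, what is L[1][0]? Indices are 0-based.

Step 1: L[0][0] = √(9) = 3.
  L[1][0] = (-3) / L[0][0] = -1.
Step 2: L[1][1] = √(16) = 4.

L[1][0] = -1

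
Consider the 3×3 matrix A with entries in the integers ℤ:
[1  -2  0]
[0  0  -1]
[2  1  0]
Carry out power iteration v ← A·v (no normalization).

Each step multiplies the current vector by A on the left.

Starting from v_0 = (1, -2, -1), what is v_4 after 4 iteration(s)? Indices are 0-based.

v_4 = (25, -6, -5)

v_0 = (1, -2, -1).
v_1 = A·v_0 = (5, 1, 0).
v_2 = A·v_1 = (3, 0, 11).
v_3 = A·v_2 = (3, -11, 6).
v_4 = A·v_3 = (25, -6, -5).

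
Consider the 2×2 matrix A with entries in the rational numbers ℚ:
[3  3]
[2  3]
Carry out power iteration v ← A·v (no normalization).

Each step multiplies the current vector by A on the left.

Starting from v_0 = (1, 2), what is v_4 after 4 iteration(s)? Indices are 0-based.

v_4 = (1521, 1242)

v_0 = (1, 2).
v_1 = A·v_0 = (9, 8).
v_2 = A·v_1 = (51, 42).
v_3 = A·v_2 = (279, 228).
v_4 = A·v_3 = (1521, 1242).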